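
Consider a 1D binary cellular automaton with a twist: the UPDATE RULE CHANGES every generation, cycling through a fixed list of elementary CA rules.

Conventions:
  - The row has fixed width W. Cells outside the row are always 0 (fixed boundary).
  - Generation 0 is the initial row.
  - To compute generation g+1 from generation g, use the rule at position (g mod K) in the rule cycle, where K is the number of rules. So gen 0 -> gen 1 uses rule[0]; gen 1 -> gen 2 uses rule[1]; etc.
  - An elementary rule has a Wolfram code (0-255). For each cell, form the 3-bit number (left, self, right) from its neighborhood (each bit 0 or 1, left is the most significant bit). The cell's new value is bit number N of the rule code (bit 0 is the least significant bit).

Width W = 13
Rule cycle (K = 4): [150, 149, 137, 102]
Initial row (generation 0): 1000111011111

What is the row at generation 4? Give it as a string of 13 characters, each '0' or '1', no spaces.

Gen 0: 1000111011111
Gen 1 (rule 150): 1101010001110
Gen 2 (rule 149): 0001011100101
Gen 3 (rule 137): 1100011000000
Gen 4 (rule 102): 0100101000000

Answer: 0100101000000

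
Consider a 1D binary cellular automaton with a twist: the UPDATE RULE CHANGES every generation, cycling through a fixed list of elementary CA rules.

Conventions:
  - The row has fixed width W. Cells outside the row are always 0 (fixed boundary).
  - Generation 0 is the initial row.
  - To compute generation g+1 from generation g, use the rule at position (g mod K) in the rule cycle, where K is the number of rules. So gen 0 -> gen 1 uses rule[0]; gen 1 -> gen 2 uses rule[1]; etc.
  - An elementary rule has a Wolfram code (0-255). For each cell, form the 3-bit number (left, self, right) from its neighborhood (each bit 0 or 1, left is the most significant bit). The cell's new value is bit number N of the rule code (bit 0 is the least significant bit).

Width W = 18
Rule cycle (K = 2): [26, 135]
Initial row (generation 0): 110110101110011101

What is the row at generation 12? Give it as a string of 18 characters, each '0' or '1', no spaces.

Gen 0: 110110101110011101
Gen 1 (rule 26): 100100001001110000
Gen 2 (rule 135): 101101111010100111
Gen 3 (rule 26): 001001000000011100
Gen 4 (rule 135): 111011011111101001
Gen 5 (rule 26): 100010010000000110
Gen 6 (rule 135): 101110110111111000
Gen 7 (rule 26): 001000100100000100
Gen 8 (rule 135): 111011101101111101
Gen 9 (rule 26): 100010001001000000
Gen 10 (rule 135): 101110111011011111
Gen 11 (rule 26): 001000100010010000
Gen 12 (rule 135): 111011101110110111

Answer: 111011101110110111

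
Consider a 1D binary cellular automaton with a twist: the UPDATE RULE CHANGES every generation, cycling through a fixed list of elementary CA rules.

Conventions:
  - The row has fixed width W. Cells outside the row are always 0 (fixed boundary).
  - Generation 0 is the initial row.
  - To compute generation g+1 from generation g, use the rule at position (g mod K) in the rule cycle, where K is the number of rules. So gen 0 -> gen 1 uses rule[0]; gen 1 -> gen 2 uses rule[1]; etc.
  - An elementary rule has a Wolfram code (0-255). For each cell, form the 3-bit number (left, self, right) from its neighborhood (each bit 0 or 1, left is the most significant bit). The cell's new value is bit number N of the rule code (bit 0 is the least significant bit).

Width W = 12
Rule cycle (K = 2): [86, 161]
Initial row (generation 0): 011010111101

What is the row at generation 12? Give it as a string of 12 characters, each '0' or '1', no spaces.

Gen 0: 011010111101
Gen 1 (rule 86): 101010000101
Gen 2 (rule 161): 010100110010
Gen 3 (rule 86): 110111011111
Gen 4 (rule 161): 001010101110
Gen 5 (rule 86): 011010100011
Gen 6 (rule 161): 000101001000
Gen 7 (rule 86): 001101111100
Gen 8 (rule 161): 100010111001
Gen 9 (rule 86): 110110001111
Gen 10 (rule 161): 001000100110
Gen 11 (rule 86): 011101111011
Gen 12 (rule 161): 001010110100

Answer: 001010110100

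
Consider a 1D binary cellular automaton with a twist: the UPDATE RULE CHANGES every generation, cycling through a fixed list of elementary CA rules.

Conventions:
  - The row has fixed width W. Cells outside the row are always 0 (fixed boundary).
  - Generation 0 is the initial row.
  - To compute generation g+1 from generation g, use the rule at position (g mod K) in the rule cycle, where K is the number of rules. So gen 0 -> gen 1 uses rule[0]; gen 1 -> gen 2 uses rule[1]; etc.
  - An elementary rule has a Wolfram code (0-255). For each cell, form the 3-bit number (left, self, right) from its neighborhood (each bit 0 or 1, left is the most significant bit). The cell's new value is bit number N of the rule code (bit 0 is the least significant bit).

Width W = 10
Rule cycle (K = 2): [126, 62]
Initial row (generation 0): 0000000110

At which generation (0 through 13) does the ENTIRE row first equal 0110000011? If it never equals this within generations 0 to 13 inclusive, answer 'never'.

Gen 0: 0000000110
Gen 1 (rule 126): 0000001111
Gen 2 (rule 62): 0000011000
Gen 3 (rule 126): 0000111100
Gen 4 (rule 62): 0001100010
Gen 5 (rule 126): 0011110111
Gen 6 (rule 62): 0110001100
Gen 7 (rule 126): 1111011110
Gen 8 (rule 62): 1000110001
Gen 9 (rule 126): 1101111011
Gen 10 (rule 62): 1011000110
Gen 11 (rule 126): 1111101111
Gen 12 (rule 62): 1000011000
Gen 13 (rule 126): 1100111100

Answer: never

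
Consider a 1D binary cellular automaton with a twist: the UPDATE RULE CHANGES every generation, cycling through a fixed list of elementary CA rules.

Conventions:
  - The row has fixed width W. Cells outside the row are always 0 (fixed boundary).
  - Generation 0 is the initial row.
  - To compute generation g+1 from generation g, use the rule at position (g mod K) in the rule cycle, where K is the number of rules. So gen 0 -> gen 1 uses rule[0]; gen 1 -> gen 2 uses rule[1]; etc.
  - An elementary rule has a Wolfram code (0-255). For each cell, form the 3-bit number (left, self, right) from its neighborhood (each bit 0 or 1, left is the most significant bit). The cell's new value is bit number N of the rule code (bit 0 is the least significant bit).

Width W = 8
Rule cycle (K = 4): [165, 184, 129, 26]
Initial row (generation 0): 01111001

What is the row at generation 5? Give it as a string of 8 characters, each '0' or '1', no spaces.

Gen 0: 01111001
Gen 1 (rule 165): 00110001
Gen 2 (rule 184): 00101000
Gen 3 (rule 129): 10000011
Gen 4 (rule 26): 01000110
Gen 5 (rule 165): 01010000

Answer: 01010000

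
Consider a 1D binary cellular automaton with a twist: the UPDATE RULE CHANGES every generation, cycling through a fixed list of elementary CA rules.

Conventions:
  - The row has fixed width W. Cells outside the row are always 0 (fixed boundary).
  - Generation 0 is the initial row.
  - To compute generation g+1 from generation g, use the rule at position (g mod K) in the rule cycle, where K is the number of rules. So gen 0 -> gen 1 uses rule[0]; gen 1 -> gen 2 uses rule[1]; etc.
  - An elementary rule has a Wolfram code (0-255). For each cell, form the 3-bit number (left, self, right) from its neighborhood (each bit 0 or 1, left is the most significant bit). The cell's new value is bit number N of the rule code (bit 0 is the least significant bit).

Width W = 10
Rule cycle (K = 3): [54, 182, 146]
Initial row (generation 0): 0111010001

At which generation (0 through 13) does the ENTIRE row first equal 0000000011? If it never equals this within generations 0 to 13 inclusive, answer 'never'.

Gen 0: 0111010001
Gen 1 (rule 54): 1000111011
Gen 2 (rule 182): 1101010100
Gen 3 (rule 146): 0000000010
Gen 4 (rule 54): 0000000111
Gen 5 (rule 182): 0000001010
Gen 6 (rule 146): 0000010001
Gen 7 (rule 54): 0000111011
Gen 8 (rule 182): 0001010100
Gen 9 (rule 146): 0010000010
Gen 10 (rule 54): 0111000111
Gen 11 (rule 182): 1010101010
Gen 12 (rule 146): 0000000001
Gen 13 (rule 54): 0000000011

Answer: 13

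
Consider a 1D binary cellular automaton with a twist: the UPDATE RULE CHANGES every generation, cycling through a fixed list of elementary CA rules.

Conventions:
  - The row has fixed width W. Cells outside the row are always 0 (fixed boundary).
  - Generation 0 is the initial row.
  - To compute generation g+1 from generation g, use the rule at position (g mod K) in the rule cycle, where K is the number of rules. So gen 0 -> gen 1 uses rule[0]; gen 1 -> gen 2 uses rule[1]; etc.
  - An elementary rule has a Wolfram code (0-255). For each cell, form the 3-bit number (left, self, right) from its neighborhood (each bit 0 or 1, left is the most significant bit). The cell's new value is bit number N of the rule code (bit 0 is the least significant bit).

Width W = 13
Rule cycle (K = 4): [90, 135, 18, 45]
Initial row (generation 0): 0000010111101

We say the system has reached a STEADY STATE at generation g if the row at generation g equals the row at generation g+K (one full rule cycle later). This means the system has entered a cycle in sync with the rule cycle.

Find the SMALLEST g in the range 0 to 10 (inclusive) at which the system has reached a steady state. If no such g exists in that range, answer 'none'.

Answer: 3

Derivation:
Gen 0: 0000010111101
Gen 1 (rule 90): 0000100100100
Gen 2 (rule 135): 1111101101101
Gen 3 (rule 18): 0000000000000
Gen 4 (rule 45): 1111111111111
Gen 5 (rule 90): 1000000000001
Gen 6 (rule 135): 1011111111111
Gen 7 (rule 18): 0000000000000
Gen 8 (rule 45): 1111111111111
Gen 9 (rule 90): 1000000000001
Gen 10 (rule 135): 1011111111111
Gen 11 (rule 18): 0000000000000
Gen 12 (rule 45): 1111111111111
Gen 13 (rule 90): 1000000000001
Gen 14 (rule 135): 1011111111111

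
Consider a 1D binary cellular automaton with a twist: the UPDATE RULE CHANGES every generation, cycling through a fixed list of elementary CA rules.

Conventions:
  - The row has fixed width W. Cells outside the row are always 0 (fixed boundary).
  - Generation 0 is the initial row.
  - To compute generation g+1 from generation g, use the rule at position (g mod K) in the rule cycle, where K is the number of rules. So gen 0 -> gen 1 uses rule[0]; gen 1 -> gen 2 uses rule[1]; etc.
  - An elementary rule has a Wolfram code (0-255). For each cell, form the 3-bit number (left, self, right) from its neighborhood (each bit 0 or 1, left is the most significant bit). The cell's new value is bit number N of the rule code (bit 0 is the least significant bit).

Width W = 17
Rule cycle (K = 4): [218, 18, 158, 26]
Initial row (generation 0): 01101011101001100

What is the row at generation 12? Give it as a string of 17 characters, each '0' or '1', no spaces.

Gen 0: 01101011101001100
Gen 1 (rule 218): 11100011100111110
Gen 2 (rule 18): 00010100011000001
Gen 3 (rule 158): 00110110110100011
Gen 4 (rule 26): 01100100100010110
Gen 5 (rule 218): 11111011010100111
Gen 6 (rule 18): 00000000000011000
Gen 7 (rule 158): 00000000000110100
Gen 8 (rule 26): 00000000001100010
Gen 9 (rule 218): 00000000011110101
Gen 10 (rule 18): 00000000100000000
Gen 11 (rule 158): 00000001110000000
Gen 12 (rule 26): 00000011001000000

Answer: 00000011001000000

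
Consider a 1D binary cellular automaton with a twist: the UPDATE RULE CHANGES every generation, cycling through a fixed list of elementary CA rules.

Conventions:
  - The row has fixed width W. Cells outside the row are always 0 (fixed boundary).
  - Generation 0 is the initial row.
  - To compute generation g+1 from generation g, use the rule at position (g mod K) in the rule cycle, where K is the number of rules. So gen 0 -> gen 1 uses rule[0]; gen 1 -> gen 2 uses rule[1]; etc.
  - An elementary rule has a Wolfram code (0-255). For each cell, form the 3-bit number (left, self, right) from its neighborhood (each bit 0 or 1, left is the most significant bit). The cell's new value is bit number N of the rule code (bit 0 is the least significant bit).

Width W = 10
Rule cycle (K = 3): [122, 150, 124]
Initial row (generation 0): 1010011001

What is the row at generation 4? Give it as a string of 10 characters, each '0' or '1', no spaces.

Gen 0: 1010011001
Gen 1 (rule 122): 0101111110
Gen 2 (rule 150): 1100111101
Gen 3 (rule 124): 1110100111
Gen 4 (rule 122): 1011011101

Answer: 1011011101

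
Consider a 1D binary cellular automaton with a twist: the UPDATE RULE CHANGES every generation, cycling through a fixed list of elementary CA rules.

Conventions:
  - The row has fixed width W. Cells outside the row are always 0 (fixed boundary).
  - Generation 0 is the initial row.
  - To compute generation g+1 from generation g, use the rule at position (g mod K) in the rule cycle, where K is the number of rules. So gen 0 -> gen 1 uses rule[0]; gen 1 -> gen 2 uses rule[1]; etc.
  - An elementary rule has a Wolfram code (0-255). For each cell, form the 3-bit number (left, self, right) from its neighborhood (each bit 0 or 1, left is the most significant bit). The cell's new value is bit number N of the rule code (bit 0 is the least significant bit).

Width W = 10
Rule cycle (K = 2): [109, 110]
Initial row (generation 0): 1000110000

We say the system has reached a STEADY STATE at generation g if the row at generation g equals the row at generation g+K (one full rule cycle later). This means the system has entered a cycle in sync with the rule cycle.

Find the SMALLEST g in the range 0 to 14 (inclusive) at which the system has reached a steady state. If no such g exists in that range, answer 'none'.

Gen 0: 1000110000
Gen 1 (rule 109): 1010110111
Gen 2 (rule 110): 1111111101
Gen 3 (rule 109): 1000000111
Gen 4 (rule 110): 1000001101
Gen 5 (rule 109): 1011101111
Gen 6 (rule 110): 1110111001
Gen 7 (rule 109): 1011101001
Gen 8 (rule 110): 1110111011
Gen 9 (rule 109): 1011101111
Gen 10 (rule 110): 1110111001
Gen 11 (rule 109): 1011101001
Gen 12 (rule 110): 1110111011
Gen 13 (rule 109): 1011101111
Gen 14 (rule 110): 1110111001
Gen 15 (rule 109): 1011101001
Gen 16 (rule 110): 1110111011

Answer: none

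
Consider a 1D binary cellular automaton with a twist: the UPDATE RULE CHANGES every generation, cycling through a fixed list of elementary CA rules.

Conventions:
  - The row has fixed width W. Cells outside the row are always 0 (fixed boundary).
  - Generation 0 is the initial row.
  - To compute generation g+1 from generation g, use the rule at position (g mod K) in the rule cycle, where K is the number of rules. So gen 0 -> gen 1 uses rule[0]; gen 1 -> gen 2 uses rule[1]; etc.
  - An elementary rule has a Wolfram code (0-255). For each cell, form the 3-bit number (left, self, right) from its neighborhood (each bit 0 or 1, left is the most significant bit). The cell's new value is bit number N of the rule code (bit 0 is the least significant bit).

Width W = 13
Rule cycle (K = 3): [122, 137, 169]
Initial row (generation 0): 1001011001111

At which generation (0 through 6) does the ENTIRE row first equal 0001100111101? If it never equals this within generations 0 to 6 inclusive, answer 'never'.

Answer: 4

Derivation:
Gen 0: 1001011001111
Gen 1 (rule 122): 0110111111001
Gen 2 (rule 137): 0100111110000
Gen 3 (rule 169): 0000111100111
Gen 4 (rule 122): 0001100111101
Gen 5 (rule 137): 1101000111000
Gen 6 (rule 169): 1010010110011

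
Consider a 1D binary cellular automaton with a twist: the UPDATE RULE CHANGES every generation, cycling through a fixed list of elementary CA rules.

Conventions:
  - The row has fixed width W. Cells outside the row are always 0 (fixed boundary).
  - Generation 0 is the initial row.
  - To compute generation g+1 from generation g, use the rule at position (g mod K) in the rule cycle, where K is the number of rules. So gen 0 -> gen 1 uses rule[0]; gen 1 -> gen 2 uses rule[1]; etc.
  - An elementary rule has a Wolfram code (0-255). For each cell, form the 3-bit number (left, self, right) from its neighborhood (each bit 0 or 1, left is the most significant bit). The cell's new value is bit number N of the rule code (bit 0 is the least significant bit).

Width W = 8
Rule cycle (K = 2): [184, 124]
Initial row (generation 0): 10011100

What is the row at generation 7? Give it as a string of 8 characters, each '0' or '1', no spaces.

Gen 0: 10011100
Gen 1 (rule 184): 01011010
Gen 2 (rule 124): 01111111
Gen 3 (rule 184): 01111110
Gen 4 (rule 124): 01000011
Gen 5 (rule 184): 00100010
Gen 6 (rule 124): 00110011
Gen 7 (rule 184): 00101010

Answer: 00101010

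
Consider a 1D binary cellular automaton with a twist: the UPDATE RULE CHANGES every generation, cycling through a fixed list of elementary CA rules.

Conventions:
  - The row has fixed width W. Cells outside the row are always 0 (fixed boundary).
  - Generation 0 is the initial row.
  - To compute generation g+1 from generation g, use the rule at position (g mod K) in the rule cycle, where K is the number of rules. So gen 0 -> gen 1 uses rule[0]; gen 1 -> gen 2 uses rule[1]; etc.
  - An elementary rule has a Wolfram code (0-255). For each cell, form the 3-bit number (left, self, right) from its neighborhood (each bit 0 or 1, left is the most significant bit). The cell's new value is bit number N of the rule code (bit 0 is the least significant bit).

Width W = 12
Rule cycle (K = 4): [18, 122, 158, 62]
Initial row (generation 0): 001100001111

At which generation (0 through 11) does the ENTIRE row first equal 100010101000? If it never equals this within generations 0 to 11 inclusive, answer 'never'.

Answer: never

Derivation:
Gen 0: 001100001111
Gen 1 (rule 18): 010010010000
Gen 2 (rule 122): 101101101000
Gen 3 (rule 158): 101001001100
Gen 4 (rule 62): 111111111010
Gen 5 (rule 18): 000000000001
Gen 6 (rule 122): 000000000010
Gen 7 (rule 158): 000000000111
Gen 8 (rule 62): 000000001100
Gen 9 (rule 18): 000000010010
Gen 10 (rule 122): 000000101101
Gen 11 (rule 158): 000001101001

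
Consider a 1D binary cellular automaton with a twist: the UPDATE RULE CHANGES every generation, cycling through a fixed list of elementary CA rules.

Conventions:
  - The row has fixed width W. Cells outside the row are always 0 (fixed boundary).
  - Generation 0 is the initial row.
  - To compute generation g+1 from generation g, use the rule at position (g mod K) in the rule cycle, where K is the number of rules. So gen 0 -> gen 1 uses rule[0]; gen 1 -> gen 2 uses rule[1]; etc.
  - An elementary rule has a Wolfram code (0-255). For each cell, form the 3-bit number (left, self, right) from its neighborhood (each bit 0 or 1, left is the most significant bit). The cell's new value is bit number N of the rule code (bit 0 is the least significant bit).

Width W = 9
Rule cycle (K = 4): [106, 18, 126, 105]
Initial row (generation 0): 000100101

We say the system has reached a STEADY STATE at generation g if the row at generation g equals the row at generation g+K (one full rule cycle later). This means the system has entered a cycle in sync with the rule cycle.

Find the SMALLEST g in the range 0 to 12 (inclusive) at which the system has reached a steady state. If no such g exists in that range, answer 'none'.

Gen 0: 000100101
Gen 1 (rule 106): 001001010
Gen 2 (rule 18): 010110001
Gen 3 (rule 126): 111111011
Gen 4 (rule 105): 100001111
Gen 5 (rule 106): 000011001
Gen 6 (rule 18): 000100110
Gen 7 (rule 126): 001111111
Gen 8 (rule 105): 101000001
Gen 9 (rule 106): 010000010
Gen 10 (rule 18): 101000101
Gen 11 (rule 126): 111101111
Gen 12 (rule 105): 100111001
Gen 13 (rule 106): 001101010
Gen 14 (rule 18): 010000001
Gen 15 (rule 126): 111000011
Gen 16 (rule 105): 101011011

Answer: none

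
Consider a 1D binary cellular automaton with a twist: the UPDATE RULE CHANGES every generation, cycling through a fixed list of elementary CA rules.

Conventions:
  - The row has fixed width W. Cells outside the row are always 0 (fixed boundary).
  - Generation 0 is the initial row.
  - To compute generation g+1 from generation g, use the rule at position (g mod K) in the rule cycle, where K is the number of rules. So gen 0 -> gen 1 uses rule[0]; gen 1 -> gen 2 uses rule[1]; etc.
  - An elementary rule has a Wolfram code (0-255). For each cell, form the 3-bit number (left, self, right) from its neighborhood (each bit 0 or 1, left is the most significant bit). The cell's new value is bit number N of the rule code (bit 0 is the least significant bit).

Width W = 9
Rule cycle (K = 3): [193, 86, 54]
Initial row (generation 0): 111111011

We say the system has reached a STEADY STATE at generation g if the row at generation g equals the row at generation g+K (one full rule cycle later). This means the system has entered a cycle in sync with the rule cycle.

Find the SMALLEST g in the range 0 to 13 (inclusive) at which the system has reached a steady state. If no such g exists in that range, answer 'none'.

Gen 0: 111111011
Gen 1 (rule 193): 011111001
Gen 2 (rule 86): 100001111
Gen 3 (rule 54): 110010000
Gen 4 (rule 193): 010000111
Gen 5 (rule 86): 111001001
Gen 6 (rule 54): 000111111
Gen 7 (rule 193): 110011111
Gen 8 (rule 86): 011100001
Gen 9 (rule 54): 100010011
Gen 10 (rule 193): 001000001
Gen 11 (rule 86): 011100011
Gen 12 (rule 54): 100010100
Gen 13 (rule 193): 001000001
Gen 14 (rule 86): 011100011
Gen 15 (rule 54): 100010100
Gen 16 (rule 193): 001000001

Answer: 10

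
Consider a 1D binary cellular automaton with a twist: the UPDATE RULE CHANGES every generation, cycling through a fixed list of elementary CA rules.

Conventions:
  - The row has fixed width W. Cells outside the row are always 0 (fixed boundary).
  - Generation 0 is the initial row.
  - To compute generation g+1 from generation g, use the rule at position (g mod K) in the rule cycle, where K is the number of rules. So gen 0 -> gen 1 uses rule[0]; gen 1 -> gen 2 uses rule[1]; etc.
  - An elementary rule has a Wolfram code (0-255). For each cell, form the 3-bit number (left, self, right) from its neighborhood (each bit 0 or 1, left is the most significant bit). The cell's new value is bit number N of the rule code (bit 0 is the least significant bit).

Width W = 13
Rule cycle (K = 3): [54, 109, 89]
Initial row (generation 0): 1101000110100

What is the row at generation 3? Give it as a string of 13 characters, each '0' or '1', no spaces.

Gen 0: 1101000110100
Gen 1 (rule 54): 0011101001110
Gen 2 (rule 109): 1010111001010
Gen 3 (rule 89): 0000101100001

Answer: 0000101100001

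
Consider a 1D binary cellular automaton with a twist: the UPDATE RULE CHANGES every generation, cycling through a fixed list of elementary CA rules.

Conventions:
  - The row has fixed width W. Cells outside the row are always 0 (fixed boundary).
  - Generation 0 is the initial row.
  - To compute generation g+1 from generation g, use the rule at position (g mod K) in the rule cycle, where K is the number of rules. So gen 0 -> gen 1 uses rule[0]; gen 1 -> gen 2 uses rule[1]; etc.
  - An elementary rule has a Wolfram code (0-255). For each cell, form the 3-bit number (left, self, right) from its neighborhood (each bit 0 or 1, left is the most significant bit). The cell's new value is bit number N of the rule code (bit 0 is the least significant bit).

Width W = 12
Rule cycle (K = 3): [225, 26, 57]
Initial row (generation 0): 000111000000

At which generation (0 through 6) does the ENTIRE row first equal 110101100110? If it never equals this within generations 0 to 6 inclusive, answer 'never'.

Gen 0: 000111000000
Gen 1 (rule 225): 110011011111
Gen 2 (rule 26): 101110010000
Gen 3 (rule 57): 011001001111
Gen 4 (rule 225): 001000000111
Gen 5 (rule 26): 010100001100
Gen 6 (rule 57): 001011101011

Answer: never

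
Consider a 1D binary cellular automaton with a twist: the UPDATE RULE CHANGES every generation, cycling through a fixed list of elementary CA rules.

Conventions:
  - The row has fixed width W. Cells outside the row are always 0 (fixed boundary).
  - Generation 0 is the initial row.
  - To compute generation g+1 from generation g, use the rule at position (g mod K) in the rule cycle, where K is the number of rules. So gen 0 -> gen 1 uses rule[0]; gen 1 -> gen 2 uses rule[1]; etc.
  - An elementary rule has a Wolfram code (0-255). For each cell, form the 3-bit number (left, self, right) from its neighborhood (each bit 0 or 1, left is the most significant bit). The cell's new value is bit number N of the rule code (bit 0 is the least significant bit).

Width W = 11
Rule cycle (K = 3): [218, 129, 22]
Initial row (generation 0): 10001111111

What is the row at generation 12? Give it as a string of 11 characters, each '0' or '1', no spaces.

Gen 0: 10001111111
Gen 1 (rule 218): 01011111111
Gen 2 (rule 129): 00001111110
Gen 3 (rule 22): 00010000001
Gen 4 (rule 218): 00101000010
Gen 5 (rule 129): 10000011000
Gen 6 (rule 22): 11000100100
Gen 7 (rule 218): 11101011010
Gen 8 (rule 129): 01000000000
Gen 9 (rule 22): 11100000000
Gen 10 (rule 218): 11110000000
Gen 11 (rule 129): 01100111111
Gen 12 (rule 22): 10011000000

Answer: 10011000000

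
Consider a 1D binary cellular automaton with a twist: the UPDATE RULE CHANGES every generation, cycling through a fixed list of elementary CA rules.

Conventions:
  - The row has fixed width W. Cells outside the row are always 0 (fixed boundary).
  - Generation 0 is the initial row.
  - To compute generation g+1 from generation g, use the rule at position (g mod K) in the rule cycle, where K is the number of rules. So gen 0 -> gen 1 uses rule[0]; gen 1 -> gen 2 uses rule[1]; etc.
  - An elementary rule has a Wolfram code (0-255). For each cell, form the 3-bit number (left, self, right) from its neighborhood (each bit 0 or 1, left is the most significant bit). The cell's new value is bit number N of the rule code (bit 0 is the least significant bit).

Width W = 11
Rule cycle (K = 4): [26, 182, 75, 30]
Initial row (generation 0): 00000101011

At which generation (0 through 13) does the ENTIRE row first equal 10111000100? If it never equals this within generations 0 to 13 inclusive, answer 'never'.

Gen 0: 00000101011
Gen 1 (rule 26): 00001000010
Gen 2 (rule 182): 00011100111
Gen 3 (rule 75): 11110101101
Gen 4 (rule 30): 10000101001
Gen 5 (rule 26): 01001000110
Gen 6 (rule 182): 11111101001
Gen 7 (rule 75): 10000100010
Gen 8 (rule 30): 11001110111
Gen 9 (rule 26): 10111000100
Gen 10 (rule 182): 11010101110
Gen 11 (rule 75): 11000001010
Gen 12 (rule 30): 10100011011
Gen 13 (rule 26): 00010110010

Answer: 9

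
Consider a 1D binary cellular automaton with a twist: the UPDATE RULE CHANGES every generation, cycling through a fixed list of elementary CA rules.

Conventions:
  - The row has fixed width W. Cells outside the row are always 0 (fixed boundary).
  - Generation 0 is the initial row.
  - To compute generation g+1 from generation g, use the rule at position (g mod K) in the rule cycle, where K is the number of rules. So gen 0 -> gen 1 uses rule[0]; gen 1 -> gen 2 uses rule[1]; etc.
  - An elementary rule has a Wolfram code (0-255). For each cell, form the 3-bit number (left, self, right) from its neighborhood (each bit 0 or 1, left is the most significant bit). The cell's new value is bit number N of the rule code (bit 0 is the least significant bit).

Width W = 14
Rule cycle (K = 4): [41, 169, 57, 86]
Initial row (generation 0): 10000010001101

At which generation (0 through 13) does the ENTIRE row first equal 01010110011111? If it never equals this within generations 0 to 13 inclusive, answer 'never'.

Answer: 9

Derivation:
Gen 0: 10000010001101
Gen 1 (rule 41): 00111000101010
Gen 2 (rule 169): 10110010010100
Gen 3 (rule 57): 01101001001011
Gen 4 (rule 86): 10101111111001
Gen 5 (rule 41): 01011000000000
Gen 6 (rule 169): 00110011111111
Gen 7 (rule 57): 10101010000000
Gen 8 (rule 86): 10101011000000
Gen 9 (rule 41): 01010110011111
Gen 10 (rule 169): 00101100011110
Gen 11 (rule 57): 10011011010001
Gen 12 (rule 86): 11101001011011
Gen 13 (rule 41): 10010000110110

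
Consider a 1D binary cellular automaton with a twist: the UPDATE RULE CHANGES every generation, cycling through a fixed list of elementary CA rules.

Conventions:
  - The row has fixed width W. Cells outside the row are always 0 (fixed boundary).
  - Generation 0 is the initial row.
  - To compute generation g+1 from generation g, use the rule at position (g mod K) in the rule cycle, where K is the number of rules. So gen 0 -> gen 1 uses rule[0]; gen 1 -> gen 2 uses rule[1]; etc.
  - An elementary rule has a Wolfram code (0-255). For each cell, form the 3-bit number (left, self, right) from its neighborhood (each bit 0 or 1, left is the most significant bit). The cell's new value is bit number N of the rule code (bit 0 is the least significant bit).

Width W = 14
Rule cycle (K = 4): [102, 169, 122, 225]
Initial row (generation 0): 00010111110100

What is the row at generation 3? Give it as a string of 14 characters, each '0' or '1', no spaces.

Gen 0: 00010111110100
Gen 1 (rule 102): 00111000011100
Gen 2 (rule 169): 10110011011001
Gen 3 (rule 122): 01111111111110

Answer: 01111111111110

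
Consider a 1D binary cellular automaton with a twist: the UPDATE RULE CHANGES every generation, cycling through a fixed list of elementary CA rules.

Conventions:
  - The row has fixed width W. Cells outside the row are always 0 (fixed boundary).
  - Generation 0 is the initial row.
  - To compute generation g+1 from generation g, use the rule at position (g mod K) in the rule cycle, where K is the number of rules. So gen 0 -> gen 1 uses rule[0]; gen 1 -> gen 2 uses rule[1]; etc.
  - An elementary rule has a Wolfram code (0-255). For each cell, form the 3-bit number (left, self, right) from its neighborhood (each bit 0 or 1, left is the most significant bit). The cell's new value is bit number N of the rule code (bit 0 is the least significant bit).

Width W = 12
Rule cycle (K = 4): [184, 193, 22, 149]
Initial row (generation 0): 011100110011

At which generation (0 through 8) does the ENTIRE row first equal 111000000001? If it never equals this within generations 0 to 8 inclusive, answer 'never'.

Answer: never

Derivation:
Gen 0: 011100110011
Gen 1 (rule 184): 011010101010
Gen 2 (rule 193): 001000000000
Gen 3 (rule 22): 011100000000
Gen 4 (rule 149): 001011111111
Gen 5 (rule 184): 000111111110
Gen 6 (rule 193): 110011111110
Gen 7 (rule 22): 001100000001
Gen 8 (rule 149): 100011111101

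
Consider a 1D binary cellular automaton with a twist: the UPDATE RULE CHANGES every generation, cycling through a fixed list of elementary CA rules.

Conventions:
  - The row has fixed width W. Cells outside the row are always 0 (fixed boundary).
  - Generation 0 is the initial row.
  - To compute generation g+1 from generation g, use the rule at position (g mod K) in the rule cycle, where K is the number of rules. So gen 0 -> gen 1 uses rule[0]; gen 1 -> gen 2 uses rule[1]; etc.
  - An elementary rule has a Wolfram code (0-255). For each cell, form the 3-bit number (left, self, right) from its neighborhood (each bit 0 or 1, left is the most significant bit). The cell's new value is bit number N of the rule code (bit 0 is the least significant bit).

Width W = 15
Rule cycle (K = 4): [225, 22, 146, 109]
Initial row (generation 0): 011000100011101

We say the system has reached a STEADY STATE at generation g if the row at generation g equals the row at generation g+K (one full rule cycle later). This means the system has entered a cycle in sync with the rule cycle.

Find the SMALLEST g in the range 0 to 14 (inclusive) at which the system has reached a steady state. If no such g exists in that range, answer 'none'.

Answer: none

Derivation:
Gen 0: 011000100011101
Gen 1 (rule 225): 001010001001110
Gen 2 (rule 22): 011011011110001
Gen 3 (rule 146): 100000001101010
Gen 4 (rule 109): 101111101111110
Gen 5 (rule 225): 010111110111110
Gen 6 (rule 22): 110000000000001
Gen 7 (rule 146): 001000000000010
Gen 8 (rule 109): 101011111111010
Gen 9 (rule 225): 010101111111100
Gen 10 (rule 22): 110100000000010
Gen 11 (rule 146): 000010000000101
Gen 12 (rule 109): 111010111110111
Gen 13 (rule 225): 011101011111011
Gen 14 (rule 22): 100001000000000
Gen 15 (rule 146): 010010100000000
Gen 16 (rule 109): 010011101111111
Gen 17 (rule 225): 000001110111111
Gen 18 (rule 22): 000010000000000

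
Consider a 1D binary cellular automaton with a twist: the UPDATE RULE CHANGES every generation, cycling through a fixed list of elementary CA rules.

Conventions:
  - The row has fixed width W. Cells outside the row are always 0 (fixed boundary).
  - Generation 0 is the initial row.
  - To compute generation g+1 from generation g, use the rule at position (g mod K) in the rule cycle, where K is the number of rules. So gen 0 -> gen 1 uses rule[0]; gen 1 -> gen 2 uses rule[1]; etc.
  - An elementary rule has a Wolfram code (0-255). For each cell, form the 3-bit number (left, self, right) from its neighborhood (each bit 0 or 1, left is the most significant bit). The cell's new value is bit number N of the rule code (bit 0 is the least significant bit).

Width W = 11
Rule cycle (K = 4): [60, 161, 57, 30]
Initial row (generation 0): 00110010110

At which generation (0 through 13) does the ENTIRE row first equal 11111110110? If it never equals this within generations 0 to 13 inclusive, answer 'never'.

Gen 0: 00110010110
Gen 1 (rule 60): 00101011101
Gen 2 (rule 161): 10010101010
Gen 3 (rule 57): 01001010101
Gen 4 (rule 30): 11111010101
Gen 5 (rule 60): 10000111111
Gen 6 (rule 161): 00110011110
Gen 7 (rule 57): 10101010001
Gen 8 (rule 30): 10101011011
Gen 9 (rule 60): 11111110110
Gen 10 (rule 161): 01111101000
Gen 11 (rule 57): 01000010111
Gen 12 (rule 30): 11100110100
Gen 13 (rule 60): 10010101110

Answer: 9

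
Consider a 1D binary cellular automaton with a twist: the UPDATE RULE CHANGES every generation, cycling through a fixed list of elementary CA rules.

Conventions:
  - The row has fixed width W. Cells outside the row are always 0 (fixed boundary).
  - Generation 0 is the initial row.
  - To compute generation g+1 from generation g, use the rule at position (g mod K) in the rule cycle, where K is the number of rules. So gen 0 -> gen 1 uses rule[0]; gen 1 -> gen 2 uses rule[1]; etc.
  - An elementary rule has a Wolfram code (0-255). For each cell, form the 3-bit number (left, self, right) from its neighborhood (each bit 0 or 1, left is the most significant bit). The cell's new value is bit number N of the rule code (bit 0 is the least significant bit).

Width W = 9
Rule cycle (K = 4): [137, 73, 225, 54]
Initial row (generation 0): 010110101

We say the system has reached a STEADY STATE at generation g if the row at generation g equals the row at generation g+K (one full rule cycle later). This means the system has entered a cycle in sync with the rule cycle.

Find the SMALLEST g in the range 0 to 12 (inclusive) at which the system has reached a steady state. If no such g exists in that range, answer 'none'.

Gen 0: 010110101
Gen 1 (rule 137): 000100000
Gen 2 (rule 73): 110001111
Gen 3 (rule 225): 010100111
Gen 4 (rule 54): 111111000
Gen 5 (rule 137): 111110011
Gen 6 (rule 73): 100010011
Gen 7 (rule 225): 001000001
Gen 8 (rule 54): 011100011
Gen 9 (rule 137): 011001010
Gen 10 (rule 73): 011000000
Gen 11 (rule 225): 001011111
Gen 12 (rule 54): 011100000
Gen 13 (rule 137): 011001111
Gen 14 (rule 73): 011001001
Gen 15 (rule 225): 001000000
Gen 16 (rule 54): 011100000

Answer: 12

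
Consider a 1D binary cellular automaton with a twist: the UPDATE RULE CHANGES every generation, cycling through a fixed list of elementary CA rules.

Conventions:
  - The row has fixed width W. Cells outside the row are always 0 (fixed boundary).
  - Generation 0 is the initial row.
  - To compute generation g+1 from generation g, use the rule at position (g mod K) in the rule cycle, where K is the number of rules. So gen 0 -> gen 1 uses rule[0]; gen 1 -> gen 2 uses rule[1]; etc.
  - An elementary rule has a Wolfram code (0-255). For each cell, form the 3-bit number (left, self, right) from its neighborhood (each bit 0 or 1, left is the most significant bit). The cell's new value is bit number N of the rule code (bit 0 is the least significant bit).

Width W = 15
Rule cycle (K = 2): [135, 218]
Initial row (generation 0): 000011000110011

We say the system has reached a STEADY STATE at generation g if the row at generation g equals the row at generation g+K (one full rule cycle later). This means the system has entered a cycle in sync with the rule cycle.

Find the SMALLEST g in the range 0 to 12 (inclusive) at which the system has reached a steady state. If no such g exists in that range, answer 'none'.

Answer: 6

Derivation:
Gen 0: 000011000110011
Gen 1 (rule 135): 111100011000100
Gen 2 (rule 218): 111110111101010
Gen 3 (rule 135): 011100011001010
Gen 4 (rule 218): 111110111110001
Gen 5 (rule 135): 011100011100111
Gen 6 (rule 218): 111110111111111
Gen 7 (rule 135): 011100011111110
Gen 8 (rule 218): 111110111111111
Gen 9 (rule 135): 011100011111110
Gen 10 (rule 218): 111110111111111
Gen 11 (rule 135): 011100011111110
Gen 12 (rule 218): 111110111111111
Gen 13 (rule 135): 011100011111110
Gen 14 (rule 218): 111110111111111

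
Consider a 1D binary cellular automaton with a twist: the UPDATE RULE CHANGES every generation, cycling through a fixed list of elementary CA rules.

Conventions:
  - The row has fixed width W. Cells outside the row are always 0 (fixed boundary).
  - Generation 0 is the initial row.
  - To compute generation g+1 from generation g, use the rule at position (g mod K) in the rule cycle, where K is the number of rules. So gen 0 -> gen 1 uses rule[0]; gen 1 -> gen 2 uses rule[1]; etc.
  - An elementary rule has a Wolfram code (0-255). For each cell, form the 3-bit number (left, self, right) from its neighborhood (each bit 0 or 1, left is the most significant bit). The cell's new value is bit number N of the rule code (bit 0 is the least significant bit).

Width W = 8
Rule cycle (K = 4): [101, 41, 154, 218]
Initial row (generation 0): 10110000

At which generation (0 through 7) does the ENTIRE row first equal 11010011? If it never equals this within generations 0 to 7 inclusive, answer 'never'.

Answer: never

Derivation:
Gen 0: 10110000
Gen 1 (rule 101): 11010111
Gen 2 (rule 41): 10101100
Gen 3 (rule 154): 00001010
Gen 4 (rule 218): 00010001
Gen 5 (rule 101): 11010101
Gen 6 (rule 41): 10101010
Gen 7 (rule 154): 00000001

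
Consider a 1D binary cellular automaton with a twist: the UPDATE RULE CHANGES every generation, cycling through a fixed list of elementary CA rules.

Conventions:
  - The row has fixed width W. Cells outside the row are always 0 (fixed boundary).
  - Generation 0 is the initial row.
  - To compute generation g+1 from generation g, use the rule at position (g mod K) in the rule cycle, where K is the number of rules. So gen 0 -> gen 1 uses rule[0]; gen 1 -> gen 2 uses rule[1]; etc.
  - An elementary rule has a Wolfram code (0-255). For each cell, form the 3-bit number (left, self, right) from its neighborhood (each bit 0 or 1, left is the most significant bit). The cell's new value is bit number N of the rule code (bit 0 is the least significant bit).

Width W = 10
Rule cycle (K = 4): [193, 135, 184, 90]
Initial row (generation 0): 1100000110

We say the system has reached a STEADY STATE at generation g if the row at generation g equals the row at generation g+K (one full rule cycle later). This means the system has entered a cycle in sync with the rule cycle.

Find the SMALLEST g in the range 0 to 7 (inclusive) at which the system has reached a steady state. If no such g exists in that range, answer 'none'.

Answer: none

Derivation:
Gen 0: 1100000110
Gen 1 (rule 193): 0101110010
Gen 2 (rule 135): 1100100110
Gen 3 (rule 184): 1010010101
Gen 4 (rule 90): 0001100000
Gen 5 (rule 193): 1100101111
Gen 6 (rule 135): 0001100110
Gen 7 (rule 184): 0001010101
Gen 8 (rule 90): 0010000000
Gen 9 (rule 193): 1000111111
Gen 10 (rule 135): 1011011110
Gen 11 (rule 184): 0110111101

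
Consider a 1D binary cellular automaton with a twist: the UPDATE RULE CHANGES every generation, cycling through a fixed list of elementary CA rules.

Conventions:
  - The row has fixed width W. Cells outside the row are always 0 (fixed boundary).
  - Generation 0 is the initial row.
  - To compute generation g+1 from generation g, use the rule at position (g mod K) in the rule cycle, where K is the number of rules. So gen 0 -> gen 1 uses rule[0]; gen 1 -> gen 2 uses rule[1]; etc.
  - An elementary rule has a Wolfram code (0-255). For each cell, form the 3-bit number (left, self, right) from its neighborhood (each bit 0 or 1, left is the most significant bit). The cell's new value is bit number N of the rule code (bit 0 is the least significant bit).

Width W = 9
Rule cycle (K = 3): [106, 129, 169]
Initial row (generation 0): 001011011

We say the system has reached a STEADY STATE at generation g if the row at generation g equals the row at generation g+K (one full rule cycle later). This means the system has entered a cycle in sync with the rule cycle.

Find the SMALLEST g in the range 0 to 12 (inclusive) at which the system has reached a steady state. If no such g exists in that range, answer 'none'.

Answer: none

Derivation:
Gen 0: 001011011
Gen 1 (rule 106): 010111111
Gen 2 (rule 129): 000011110
Gen 3 (rule 169): 111011100
Gen 4 (rule 106): 101110100
Gen 5 (rule 129): 000100001
Gen 6 (rule 169): 110001100
Gen 7 (rule 106): 110011100
Gen 8 (rule 129): 000001001
Gen 9 (rule 169): 111100000
Gen 10 (rule 106): 100100000
Gen 11 (rule 129): 000001111
Gen 12 (rule 169): 111101110
Gen 13 (rule 106): 100111010
Gen 14 (rule 129): 000010000
Gen 15 (rule 169): 111000111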